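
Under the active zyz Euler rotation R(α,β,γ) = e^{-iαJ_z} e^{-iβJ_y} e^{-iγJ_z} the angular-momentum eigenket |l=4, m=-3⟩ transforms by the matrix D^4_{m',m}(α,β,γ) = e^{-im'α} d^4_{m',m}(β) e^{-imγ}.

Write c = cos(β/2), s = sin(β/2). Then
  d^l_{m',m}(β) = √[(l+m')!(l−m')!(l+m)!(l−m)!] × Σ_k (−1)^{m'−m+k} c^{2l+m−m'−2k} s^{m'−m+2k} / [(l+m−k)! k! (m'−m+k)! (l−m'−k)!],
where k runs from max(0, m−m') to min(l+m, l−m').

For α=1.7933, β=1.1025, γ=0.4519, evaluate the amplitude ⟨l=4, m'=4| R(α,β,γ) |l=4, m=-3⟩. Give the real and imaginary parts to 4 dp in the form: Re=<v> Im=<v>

D^4_{4,-3}(1.7933,1.1025,0.4519) = e^{-i·4·1.7933}·d^4_{4,-3}(1.1025)·e^{-i·-3·0.4519}. Compute d first:
With c≡cos(β/2)=0.851870 and s≡sin(β/2)=0.523752, N=[40320·1·1·5040]^{1/2}=14255.272709
Admissible k: 0..0 (factorial args all ≥0)
  k=0: (−1)^7·14255.2727/(5040)·0.8519^1·0.5238^7 = -0.026050
d^4_{4,-3}(1.1025) = -0.026050
D = (+0.629401-0.777081i)·(-0.026050)·(+0.213442+0.976956i) = -0.023276-0.011697i

Re=-0.0233 Im=-0.0117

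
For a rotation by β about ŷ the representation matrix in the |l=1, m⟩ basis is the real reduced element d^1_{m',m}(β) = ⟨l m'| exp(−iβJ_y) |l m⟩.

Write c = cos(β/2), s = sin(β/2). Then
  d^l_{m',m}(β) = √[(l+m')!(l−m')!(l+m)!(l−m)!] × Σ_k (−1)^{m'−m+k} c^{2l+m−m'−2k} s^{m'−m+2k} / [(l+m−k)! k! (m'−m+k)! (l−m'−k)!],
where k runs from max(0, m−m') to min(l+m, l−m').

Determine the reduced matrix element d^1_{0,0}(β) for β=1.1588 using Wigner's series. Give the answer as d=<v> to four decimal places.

d^1_{0,0}(β=1.1588) via Wigner's sum:
Half-angle: c=0.836791, s=0.547522. N=√(1·1·1·1)=1.000000
k∈{0,1} keeps every argument non-negative
  k=0: (−1)^0·1.0000/(1)·0.8368^2·0.5475^0 = +0.700220
  k=1: (−1)^1·1.0000/(1)·0.8368^0·0.5475^2 = -0.299780
d^1_{0,0}(1.1588) = +0.700220 -0.299780 = +0.400439

d=0.4004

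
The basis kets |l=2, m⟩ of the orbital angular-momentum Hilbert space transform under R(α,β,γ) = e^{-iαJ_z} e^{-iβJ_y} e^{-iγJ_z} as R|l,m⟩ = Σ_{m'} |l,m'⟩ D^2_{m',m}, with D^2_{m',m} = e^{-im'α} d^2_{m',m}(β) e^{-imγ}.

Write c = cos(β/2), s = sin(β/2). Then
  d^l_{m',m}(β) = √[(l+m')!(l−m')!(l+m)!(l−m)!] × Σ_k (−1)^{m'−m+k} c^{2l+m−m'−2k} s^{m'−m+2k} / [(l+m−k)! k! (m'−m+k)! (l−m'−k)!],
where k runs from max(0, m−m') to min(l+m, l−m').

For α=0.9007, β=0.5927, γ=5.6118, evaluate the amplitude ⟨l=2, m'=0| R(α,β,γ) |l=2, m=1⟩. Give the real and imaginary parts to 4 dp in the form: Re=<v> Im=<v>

D^2_{0,1}(0.9007,0.5927,5.6118) = e^{-i·0·0.9007}·d^2_{0,1}(0.5927)·e^{-i·1·5.6118}. Compute d first:
c=cos(0.5927/2)=0.956409, s=sin(0.5927/2)=0.292031; N=√[2·2·6·1]=4.898979
k: max(0,(1)−(0))=1 … min(2+(1),2−(0))=2
  k=1: (−1)^0·4.8990/(2)·0.9564^3·0.2920^1 = +0.625800
  k=2: (−1)^1·4.8990/(2)·0.9564^1·0.2920^3 = -0.058345
d^2_{0,1}(0.5927) = +0.625800 -0.058345 = +0.567455
Attach z-rotation phases: D = e^{-i(0)(0.9007)}·(+0.567455)·e^{-i(1)(5.6118)} = +0.444295+0.352997i

Re=0.4443 Im=0.3530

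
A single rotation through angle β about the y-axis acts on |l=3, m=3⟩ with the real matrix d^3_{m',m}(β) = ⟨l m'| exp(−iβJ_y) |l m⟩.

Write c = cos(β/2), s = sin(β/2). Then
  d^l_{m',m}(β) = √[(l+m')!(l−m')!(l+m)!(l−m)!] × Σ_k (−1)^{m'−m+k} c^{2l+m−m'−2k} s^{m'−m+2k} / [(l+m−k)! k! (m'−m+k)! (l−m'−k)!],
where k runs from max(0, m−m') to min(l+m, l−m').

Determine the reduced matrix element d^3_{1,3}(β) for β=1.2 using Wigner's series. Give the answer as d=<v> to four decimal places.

d=0.5729

d^3_{1,3}(β=1.2) via Wigner's sum:
With c≡cos(β/2)=0.825336 and s≡sin(β/2)=0.564642, N=[24·2·720·1]^{1/2}=185.903201
k∈{2} keeps every argument non-negative
  k=2: (−1)^0·185.9032/(48)·0.8253^4·0.5646^2 = +0.572948
d^3_{1,3}(1.2) = +0.572948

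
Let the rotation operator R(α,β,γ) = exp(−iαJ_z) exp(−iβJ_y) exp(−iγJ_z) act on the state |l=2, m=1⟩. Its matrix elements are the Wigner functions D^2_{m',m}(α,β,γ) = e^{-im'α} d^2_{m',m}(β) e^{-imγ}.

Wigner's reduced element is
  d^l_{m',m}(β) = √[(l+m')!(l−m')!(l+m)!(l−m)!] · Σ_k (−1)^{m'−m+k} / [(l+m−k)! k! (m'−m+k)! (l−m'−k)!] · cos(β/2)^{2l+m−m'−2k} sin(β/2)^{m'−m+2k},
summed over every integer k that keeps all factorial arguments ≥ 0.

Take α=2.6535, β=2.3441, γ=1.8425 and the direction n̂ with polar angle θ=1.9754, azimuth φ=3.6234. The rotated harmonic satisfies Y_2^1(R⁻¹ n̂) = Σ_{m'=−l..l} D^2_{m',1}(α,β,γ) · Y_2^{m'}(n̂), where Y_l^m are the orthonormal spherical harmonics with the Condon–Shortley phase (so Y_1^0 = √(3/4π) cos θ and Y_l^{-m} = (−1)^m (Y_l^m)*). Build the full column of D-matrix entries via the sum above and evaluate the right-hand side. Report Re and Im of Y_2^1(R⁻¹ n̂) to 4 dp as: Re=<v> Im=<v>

Need the full column D^2_{m',1} for m'=−2..2 at α=2.6535, β=2.3441, γ=1.8425.
cos(β/2)=0.388263, sin(β/2)=0.921548
d^2_{-2,1}: single k=3 term ⇒ +0.607730;  D = -0.576321-0.192848i
d^2_{-1,1}: k∈[2..3] ⇒ +0.384070 -0.721228 = -0.337158;  D = -0.232226-0.244432i
d^2_{0,1}: k∈[1..2] ⇒ +0.132121 -0.744315 = -0.612193;  D = +0.164296+0.589735i
d^2_{1,1}: k∈[0..1] ⇒ +0.022725 -0.384070 = -0.361345;  D = +0.077582-0.352918i
d^2_{2,1}: single k=0 term ⇒ -0.107877;  D = -0.069865+0.082196i
Y_2^{m'}(θ=1.9754,φ=3.6234) and Σ D·Y over m':
  (-0.5763-0.1928i)·(+0.1862-0.2681i)  (-0.2322-0.2444i)·(+0.2477-0.1295i)  (+0.1643+0.5897i)·(-0.1688+0.0000i)  (+0.0776-0.3529i)·(-0.2477-0.1295i)  (-0.0699+0.0822i)·(+0.1862+0.2681i)
Y_2^1(R⁻¹ n̂) = -0.375938+0.062539i

Re=-0.3759 Im=0.0625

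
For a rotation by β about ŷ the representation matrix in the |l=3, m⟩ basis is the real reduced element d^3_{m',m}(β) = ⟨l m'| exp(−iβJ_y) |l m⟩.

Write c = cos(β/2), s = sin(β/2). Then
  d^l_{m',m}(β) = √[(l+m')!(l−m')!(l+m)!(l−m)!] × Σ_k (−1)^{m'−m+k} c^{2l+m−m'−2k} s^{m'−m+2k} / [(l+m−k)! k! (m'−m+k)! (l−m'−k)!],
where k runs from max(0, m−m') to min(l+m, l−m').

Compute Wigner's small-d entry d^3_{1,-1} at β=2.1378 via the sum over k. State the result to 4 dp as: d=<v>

d^3_{1,-1}(β=2.1378) via Wigner's sum:
c=cos(2.1378/2)=0.481089, s=sin(2.1378/2)=0.876672; N=√[24·2·2·24]=48.000000
k∈{0,1,2} keeps every argument non-negative
  k=0: (−1)^2·48.0000/(8)·0.4811^4·0.8767^2 = +0.247017
  k=1: (−1)^3·48.0000/(6)·0.4811^2·0.8767^4 = -1.093676
  k=2: (−1)^4·48.0000/(48)·0.4811^0·0.8767^6 = +0.453965
d^3_{1,-1}(2.1378) = +0.247017 -1.093676 +0.453965 = -0.392695

d=-0.3927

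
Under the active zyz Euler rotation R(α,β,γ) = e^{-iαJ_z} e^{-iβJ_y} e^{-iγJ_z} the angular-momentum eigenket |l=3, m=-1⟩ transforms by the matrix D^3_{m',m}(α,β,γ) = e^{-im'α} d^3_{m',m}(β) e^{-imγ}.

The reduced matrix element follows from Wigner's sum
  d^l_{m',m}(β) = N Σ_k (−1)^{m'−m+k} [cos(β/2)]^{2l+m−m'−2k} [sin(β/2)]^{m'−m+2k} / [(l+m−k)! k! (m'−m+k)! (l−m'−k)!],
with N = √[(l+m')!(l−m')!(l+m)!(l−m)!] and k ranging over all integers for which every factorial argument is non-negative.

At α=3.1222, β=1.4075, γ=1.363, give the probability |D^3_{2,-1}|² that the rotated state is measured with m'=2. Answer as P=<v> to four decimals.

D^3_{2,-1}(3.1222,1.4075,1.363) = e^{-i·2·3.1222}·d^3_{2,-1}(1.4075)·e^{-i·-1·1.363}. Compute d first:
With c≡cos(β/2)=0.762421 and s≡sin(β/2)=0.647081, N=[120·1·2·24]^{1/2}=75.894664
k: max(0,(-1)−(2))=0 … min(3+(-1),3−(2))=1
  k=0: (−1)^3·75.8947/(12)·0.7624^3·0.6471^3 = -0.759436
  k=1: (−1)^4·75.8947/(24)·0.7624^1·0.6471^5 = +0.273520
d^3_{2,-1}(1.4075) = -0.759436 +0.273520 = -0.485916
|D^3_{2,-1}|² = |d^3_{2,-1}(β)|² = (-0.485916)² = 0.236114 (the z-rotation phases have unit modulus)

P=0.2361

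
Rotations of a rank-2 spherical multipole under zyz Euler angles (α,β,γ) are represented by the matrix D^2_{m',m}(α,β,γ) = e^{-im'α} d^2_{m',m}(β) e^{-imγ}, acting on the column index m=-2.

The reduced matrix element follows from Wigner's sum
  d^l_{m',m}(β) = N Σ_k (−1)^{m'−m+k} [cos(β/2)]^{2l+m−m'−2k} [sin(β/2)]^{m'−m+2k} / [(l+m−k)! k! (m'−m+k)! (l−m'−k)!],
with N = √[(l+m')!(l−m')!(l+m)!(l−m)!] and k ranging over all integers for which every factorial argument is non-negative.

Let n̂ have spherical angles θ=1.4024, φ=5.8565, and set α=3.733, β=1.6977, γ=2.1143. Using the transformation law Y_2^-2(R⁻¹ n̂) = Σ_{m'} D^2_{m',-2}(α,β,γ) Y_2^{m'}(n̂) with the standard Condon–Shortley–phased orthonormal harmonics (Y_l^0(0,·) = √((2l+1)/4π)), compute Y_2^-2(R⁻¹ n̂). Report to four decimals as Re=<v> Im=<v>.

Need the full column D^2_{m',-2} for m'=−2..2 at α=3.733, β=1.6977, γ=2.1143.
cos(β/2)=0.660847, sin(β/2)=0.750521
d^2_{-2,-2}: single k=0 term ⇒ +0.190723;  D = +0.122725-0.145993i
d^2_{-1,-2}: single k=0 term ⇒ -0.433206;  D = +0.046531-0.430700i
d^2_{0,-2}: single k=0 term ⇒ +0.602563;  D = -0.280274-0.533412i
d^2_{1,-2}: single k=0 term ⇒ -0.558752;  D = -0.491525-0.265720i
d^2_{2,-2}: single k=0 term ⇒ +0.317286;  D = -0.315831+0.030352i
Y_2^{m'}(θ=1.4024,φ=5.8565) and Σ D·Y over m':
  (+0.1227-0.1460i)·(+0.2468+0.2829i)  (+0.0465-0.4307i)·(+0.1162+0.0528i)  (-0.2803-0.5334i)·(-0.2888+0.0000i)  (-0.4915-0.2657i)·(-0.1162+0.0528i)  (-0.3158+0.0304i)·(+0.2468-0.2829i)
Y_2^-2(R⁻¹ n̂) = +0.182484+0.206894i

Re=0.1825 Im=0.2069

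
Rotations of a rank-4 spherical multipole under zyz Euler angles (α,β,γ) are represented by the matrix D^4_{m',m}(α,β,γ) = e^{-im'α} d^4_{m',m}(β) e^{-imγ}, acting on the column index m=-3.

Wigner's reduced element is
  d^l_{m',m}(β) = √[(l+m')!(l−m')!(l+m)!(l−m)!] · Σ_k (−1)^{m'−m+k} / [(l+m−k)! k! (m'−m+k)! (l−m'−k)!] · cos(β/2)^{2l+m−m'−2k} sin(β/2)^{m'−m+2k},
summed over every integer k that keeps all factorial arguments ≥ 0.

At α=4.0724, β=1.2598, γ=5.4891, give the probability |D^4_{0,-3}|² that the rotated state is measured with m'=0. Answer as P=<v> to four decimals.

P=0.1525

D^4_{0,-3}(4.0724,1.2598,5.4891) = e^{-i·0·4.0724}·d^4_{0,-3}(1.2598)·e^{-i·-3·5.4891}. Compute d first:
c=cos(1.2598/2)=0.808086, s=sin(1.2598/2)=0.589064; N=√[24·24·1·5040]=1703.830978
k∈{0,1} keeps every argument non-negative
  k=0: (−1)^3·1703.8310/(144)·0.8081^5·0.5891^3 = -0.833375
  k=1: (−1)^4·1703.8310/(144)·0.8081^3·0.5891^5 = +0.442843
d^4_{0,-3}(1.2598) = -0.833375 +0.442843 = -0.390532
|D^4_{0,-3}|² = |d^4_{0,-3}(β)|² = (-0.390532)² = 0.152515 (the z-rotation phases have unit modulus)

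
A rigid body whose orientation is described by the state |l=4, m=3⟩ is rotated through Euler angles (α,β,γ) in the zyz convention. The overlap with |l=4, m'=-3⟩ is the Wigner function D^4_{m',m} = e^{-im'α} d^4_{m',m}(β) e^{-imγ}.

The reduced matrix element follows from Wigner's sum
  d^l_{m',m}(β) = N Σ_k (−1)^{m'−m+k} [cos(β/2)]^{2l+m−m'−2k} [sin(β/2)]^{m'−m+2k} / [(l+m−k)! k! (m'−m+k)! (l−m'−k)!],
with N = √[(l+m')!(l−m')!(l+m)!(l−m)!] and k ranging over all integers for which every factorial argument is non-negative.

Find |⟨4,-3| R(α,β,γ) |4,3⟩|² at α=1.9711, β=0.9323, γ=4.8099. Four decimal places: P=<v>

Split into d^4_{-3,3}(β=0.9323) × two z-phases.
Half-angle: c=0.893305, s=0.449450. N=√(1·5040·5040·1)=5040.000000
Admissible k: 6..7 (factorial args all ≥0)
  k=6: (−1)^0·5040.0000/(720)·0.8933^2·0.4495^6 = +0.046046
  k=7: (−1)^1·5040.0000/(5040)·0.8933^0·0.4495^8 = -0.001665
d^4_{-3,3}(0.9323) = +0.046046 -0.001665 = +0.044380
|D^4_{-3,3}|² = |d^4_{-3,3}(β)|² = (+0.044380)² = 0.001970 (the z-rotation phases have unit modulus)

P=0.0020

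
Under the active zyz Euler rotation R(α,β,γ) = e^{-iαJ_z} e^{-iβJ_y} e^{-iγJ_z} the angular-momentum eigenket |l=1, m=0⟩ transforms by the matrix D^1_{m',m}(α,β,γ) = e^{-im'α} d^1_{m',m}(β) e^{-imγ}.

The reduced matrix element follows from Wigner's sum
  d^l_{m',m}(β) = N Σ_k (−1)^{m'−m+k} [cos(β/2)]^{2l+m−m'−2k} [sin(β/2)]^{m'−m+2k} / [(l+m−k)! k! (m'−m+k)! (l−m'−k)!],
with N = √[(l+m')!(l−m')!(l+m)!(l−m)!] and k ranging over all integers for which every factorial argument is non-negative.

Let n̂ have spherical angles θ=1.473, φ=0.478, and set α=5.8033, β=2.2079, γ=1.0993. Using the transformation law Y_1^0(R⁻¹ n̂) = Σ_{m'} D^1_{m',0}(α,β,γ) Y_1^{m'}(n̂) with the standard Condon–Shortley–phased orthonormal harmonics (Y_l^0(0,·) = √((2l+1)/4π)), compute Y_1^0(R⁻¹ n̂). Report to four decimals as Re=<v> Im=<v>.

Need the full column D^1_{m',0} for m'=−1..1 at α=5.8033, β=2.2079, γ=1.0993.
cos(β/2)=0.450072, sin(β/2)=0.892992
d^1_{-1,0}: single k=1 term ⇒ +0.568388;  D = +0.504187-0.262412i
d^1_{0,0}: k∈[0..1] ⇒ +0.202565 -0.797435 = -0.594870;  D = -0.594870+0.000000i
d^1_{1,0}: single k=0 term ⇒ -0.568388;  D = -0.504187-0.262412i
Y_1^{m'}(θ=1.473,φ=0.478) and Σ D·Y over m':
  (+0.5042-0.2624i)·(+0.3053-0.1582i)  (-0.5949+0.0000i)·(+0.0477+0.0000i)  (-0.5042-0.2624i)·(-0.3053-0.1582i)
Y_1^0(R⁻¹ n̂) = +0.196470+0.000000i

Re=0.1965 Im=0.0000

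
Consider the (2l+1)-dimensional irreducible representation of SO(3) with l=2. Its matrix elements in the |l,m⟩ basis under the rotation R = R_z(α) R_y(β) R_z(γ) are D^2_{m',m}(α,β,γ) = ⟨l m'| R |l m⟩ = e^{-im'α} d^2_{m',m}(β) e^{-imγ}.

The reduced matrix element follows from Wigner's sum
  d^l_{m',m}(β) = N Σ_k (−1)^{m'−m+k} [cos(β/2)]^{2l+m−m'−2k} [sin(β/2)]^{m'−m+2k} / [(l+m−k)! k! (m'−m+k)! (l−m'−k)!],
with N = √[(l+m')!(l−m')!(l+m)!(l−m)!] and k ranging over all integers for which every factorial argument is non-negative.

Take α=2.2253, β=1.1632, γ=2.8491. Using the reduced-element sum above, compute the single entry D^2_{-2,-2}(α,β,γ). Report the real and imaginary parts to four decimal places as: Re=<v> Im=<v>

D^2_{-2,-2}(2.2253,1.1632,2.8491) = e^{-i·-2·2.2253}·d^2_{-2,-2}(1.1632)·e^{-i·-2·2.8491}. Compute d first:
Half-angle: c=0.835585, s=0.549362. N=√(1·24·1·24)=24.000000
Admissible k: 0..0 (factorial args all ≥0)
  k=0: (−1)^0·24.0000/(24)·0.8356^4·0.5494^0 = +0.487486
d^2_{-2,-2}(1.1632) = +0.487486
D = (-0.258809-0.965929i)·(+0.487486)·(+0.833720-0.552187i) = -0.365199-0.322912i

Re=-0.3652 Im=-0.3229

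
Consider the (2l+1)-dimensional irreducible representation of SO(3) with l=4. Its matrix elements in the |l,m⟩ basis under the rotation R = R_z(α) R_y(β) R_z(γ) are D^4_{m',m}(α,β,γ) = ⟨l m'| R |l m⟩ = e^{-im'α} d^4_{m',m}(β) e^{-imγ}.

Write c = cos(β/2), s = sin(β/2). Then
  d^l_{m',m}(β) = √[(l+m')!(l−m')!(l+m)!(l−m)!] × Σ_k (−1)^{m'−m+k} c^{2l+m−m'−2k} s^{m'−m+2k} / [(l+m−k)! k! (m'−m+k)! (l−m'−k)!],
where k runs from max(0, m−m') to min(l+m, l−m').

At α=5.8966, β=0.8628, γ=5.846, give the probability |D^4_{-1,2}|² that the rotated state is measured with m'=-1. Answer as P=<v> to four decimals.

Split into d^4_{-1,2}(β=0.8628) × two z-phases.
Half-angle: c=0.908381, s=0.418143. N=√(6·120·720·2)=1018.233765
The bounds max(0,m−m')=3 and min(l+m,l−m')=5 give 3 terms
  k=3: (−1)^0·1018.2338/(72)·0.9084^5·0.4181^3 = +0.639485
  k=4: (−1)^1·1018.2338/(48)·0.9084^3·0.4181^5 = -0.203252
  k=5: (−1)^2·1018.2338/(240)·0.9084^1·0.4181^7 = +0.008613
d^4_{-1,2}(0.8628) = +0.639485 -0.203252 +0.008613 = +0.444846
|D^4_{-1,2}|² = |d^4_{-1,2}(β)|² = (+0.444846)² = 0.197888 (the z-rotation phases have unit modulus)

P=0.1979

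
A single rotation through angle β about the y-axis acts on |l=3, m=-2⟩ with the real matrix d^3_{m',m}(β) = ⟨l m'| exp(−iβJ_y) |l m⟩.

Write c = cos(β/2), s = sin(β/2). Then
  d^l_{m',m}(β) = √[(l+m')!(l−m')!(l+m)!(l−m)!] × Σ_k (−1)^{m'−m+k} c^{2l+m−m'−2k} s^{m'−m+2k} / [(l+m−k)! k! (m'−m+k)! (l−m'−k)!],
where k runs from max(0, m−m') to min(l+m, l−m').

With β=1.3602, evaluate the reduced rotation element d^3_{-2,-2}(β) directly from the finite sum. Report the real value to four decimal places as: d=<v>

d^3_{-2,-2}(β=1.3602) via Wigner's sum:
With c≡cos(β/2)=0.777510 and s≡sin(β/2)=0.628871, N=[1·120·1·120]^{1/2}=120.000000
The bounds max(0,m−m')=0 and min(l+m,l−m')=1 give 2 terms
  k=0: (−1)^0·120.0000/(120)·0.7775^6·0.6289^0 = +0.220920
  k=1: (−1)^1·120.0000/(24)·0.7775^4·0.6289^2 = -0.722631
d^3_{-2,-2}(1.3602) = +0.220920 -0.722631 = -0.501711

d=-0.5017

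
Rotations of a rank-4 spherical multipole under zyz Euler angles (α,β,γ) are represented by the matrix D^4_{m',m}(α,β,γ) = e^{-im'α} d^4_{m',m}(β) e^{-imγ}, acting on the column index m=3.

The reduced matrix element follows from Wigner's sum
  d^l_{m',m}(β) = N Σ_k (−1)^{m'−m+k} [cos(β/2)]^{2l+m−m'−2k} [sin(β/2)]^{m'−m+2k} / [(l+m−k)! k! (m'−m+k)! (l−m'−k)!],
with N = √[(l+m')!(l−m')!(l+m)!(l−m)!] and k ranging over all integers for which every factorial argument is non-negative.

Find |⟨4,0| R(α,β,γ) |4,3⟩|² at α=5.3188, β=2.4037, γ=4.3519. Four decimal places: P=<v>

P=0.1110

D^4_{0,3}(5.3188,2.4037,4.3519) = e^{-i·0·5.3188}·d^4_{0,3}(2.4037)·e^{-i·3·4.3519}. Compute d first:
With c≡cos(β/2)=0.360633 and s≡sin(β/2)=0.932708, N=[24·24·5040·1]^{1/2}=1703.830978
k∈{3,4} keeps every argument non-negative
  k=3: (−1)^0·1703.8310/(144)·0.3606^5·0.9327^3 = +0.058564
  k=4: (−1)^1·1703.8310/(144)·0.3606^3·0.9327^5 = -0.391731
d^4_{0,3}(2.4037) = +0.058564 -0.391731 = -0.333168
|D^4_{0,3}|² = |d^4_{0,3}(β)|² = (-0.333168)² = 0.111001 (the z-rotation phases have unit modulus)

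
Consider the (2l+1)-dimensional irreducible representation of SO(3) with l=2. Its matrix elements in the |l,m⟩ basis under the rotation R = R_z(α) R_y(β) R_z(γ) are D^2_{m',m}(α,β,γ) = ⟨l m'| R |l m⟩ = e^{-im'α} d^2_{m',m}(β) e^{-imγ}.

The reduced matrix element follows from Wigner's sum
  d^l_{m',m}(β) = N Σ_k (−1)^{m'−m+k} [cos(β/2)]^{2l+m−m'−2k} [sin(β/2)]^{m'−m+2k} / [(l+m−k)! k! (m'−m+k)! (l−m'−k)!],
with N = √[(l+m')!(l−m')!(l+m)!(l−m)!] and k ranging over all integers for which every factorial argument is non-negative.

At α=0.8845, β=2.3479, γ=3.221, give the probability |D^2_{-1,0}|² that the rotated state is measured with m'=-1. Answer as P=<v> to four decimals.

D^2_{-1,0}(0.8845,2.3479,3.221) = e^{-i·-1·0.8845}·d^2_{-1,0}(2.3479)·e^{-i·0·3.221}. Compute d first:
Half-angle: c=0.386512, s=0.922285. N=√(1·6·2·2)=4.898979
The bounds max(0,m−m')=1 and min(l+m,l−m')=2 give 2 terms
  k=1: (−1)^0·4.8990/(2)·0.3865^3·0.9223^1 = +0.130445
  k=2: (−1)^1·4.8990/(2)·0.3865^1·0.9223^3 = -0.742733
d^2_{-1,0}(2.3479) = +0.130445 -0.742733 = -0.612288
|D^2_{-1,0}|² = |d^2_{-1,0}(β)|² = (-0.612288)² = 0.374897 (the z-rotation phases have unit modulus)

P=0.3749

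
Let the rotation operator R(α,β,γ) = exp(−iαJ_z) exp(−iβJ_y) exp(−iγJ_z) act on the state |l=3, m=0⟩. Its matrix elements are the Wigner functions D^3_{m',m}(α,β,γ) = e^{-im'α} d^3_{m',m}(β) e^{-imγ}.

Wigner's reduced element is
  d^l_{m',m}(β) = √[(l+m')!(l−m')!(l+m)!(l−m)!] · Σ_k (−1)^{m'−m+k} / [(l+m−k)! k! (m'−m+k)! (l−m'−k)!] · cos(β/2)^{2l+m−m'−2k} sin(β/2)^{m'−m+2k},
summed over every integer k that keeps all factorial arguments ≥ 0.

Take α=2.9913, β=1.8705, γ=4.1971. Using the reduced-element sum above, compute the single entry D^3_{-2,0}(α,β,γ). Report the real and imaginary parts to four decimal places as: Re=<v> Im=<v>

First d^3_{-2,0}(β=1.8705), then the phase factors e^{-i(-2)α} and e^{-i(0)γ}:
With c≡cos(β/2)=0.593617 and s≡sin(β/2)=0.804748, N=[1·120·6·6]^{1/2}=65.726707
k: max(0,(0)−(-2))=2 … min(3+(0),3−(-2))=3
  k=2: (−1)^0·65.7267/(12)·0.5936^4·0.8047^2 = +0.440460
  k=3: (−1)^1·65.7267/(12)·0.5936^2·0.8047^4 = -0.809491
d^3_{-2,0}(1.8705) = +0.440460 -0.809491 = -0.369032
Phases: e^{-i·(-2)·2.9913}=+0.955163-0.296079i, e^{-i·(0)·4.1971}=+1.000000+0.000000i ⇒ D=-0.352486+0.109263i

Re=-0.3525 Im=0.1093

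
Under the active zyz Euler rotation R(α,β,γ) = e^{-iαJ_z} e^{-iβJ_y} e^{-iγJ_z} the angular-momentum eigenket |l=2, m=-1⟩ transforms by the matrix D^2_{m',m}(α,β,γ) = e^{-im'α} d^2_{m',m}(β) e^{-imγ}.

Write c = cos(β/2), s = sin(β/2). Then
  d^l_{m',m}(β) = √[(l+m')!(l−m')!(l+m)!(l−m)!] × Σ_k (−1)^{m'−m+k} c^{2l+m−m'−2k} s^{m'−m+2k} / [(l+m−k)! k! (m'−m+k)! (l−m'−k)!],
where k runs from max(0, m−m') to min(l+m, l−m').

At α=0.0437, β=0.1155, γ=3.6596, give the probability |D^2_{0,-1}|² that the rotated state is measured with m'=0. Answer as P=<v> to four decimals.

P=0.0197

First d^2_{0,-1}(β=0.1155), then the phase factors e^{-i(0)α} and e^{-i(-1)γ}:
Half-angle: c=0.998333, s=0.057718. N=√(2·2·1·6)=4.898979
The bounds max(0,m−m')=0 and min(l+m,l−m')=1 give 2 terms
  k=0: (−1)^1·4.8990/(2)·0.9983^3·0.0577^1 = -0.140674
  k=1: (−1)^2·4.8990/(2)·0.9983^1·0.0577^3 = +0.000470
d^2_{0,-1}(0.1155) = -0.140674 +0.000470 = -0.140203
|D^2_{0,-1}|² = |d^2_{0,-1}(β)|² = (-0.140203)² = 0.019657 (the z-rotation phases have unit modulus)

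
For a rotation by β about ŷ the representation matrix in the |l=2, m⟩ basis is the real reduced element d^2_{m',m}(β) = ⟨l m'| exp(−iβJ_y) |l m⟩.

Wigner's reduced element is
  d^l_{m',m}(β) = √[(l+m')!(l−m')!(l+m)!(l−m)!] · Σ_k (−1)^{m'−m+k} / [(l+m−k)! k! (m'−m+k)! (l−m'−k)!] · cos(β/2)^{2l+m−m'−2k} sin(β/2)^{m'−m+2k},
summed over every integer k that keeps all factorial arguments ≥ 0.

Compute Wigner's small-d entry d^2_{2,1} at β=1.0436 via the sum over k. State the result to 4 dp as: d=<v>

d^2_{2,1}(β=1.0436) via Wigner's sum:
With c≡cos(β/2)=0.866923 and s≡sin(β/2)=0.498441, N=[24·1·6·1]^{1/2}=12.000000
The bounds max(0,m−m')=0 and min(l+m,l−m')=0 give 1 term
  k=0: (−1)^1·12.0000/(6)·0.8669^3·0.4984^1 = -0.649511
d^2_{2,1}(1.0436) = -0.649511

d=-0.6495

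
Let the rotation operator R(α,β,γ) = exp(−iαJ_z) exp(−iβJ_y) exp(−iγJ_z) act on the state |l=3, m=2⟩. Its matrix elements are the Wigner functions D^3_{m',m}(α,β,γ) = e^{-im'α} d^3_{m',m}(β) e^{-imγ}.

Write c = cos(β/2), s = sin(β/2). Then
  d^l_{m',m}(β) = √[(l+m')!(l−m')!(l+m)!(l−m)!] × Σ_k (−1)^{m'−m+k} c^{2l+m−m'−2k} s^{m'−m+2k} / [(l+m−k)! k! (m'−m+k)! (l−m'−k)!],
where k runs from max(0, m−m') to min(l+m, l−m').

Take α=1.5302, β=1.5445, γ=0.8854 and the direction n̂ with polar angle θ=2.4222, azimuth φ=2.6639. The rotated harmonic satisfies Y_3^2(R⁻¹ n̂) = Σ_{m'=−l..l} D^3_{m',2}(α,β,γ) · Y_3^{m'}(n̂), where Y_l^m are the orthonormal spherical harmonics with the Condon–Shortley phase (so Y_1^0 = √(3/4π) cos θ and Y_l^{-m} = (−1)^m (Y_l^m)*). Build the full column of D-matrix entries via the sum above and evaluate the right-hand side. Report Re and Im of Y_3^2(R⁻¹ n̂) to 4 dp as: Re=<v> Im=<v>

Need the full column D^3_{m',2} for m'=−3..3 at α=1.5302, β=1.5445, γ=0.8854.
cos(β/2)=0.716343, sin(β/2)=0.697749
d^3_{-3,2}: single k=5 term ⇒ +0.290196;  D = -0.275300+0.091780i
d^3_{-2,2}: k∈[4..5] ⇒ +0.608146 -0.115397 = +0.492749;  D = +0.136740+0.473396i
d^3_{-1,2}: k∈[3..4] ⇒ +0.789750 -0.374642 = +0.415108;  D = +0.403151-0.098914i
d^3_{0,2}: k∈[2..3] ⇒ +0.702169 -0.666191 = +0.035979;  D = -0.007148-0.035261i
d^3_{1,2}: k∈[1..2] ⇒ +0.416201 -0.789750 = -0.373549;  D = +0.368813-0.059295i
d^3_{2,2}: k∈[0..1] ⇒ +0.135122 -0.640990 = -0.505868;  D = -0.059961-0.502302i
d^3_{3,2}: single k=0 term ⇒ -0.322388;  D = -0.321402+0.025190i
Y_3^{m'}(θ=2.4222,φ=2.6639) and Σ D·Y over m':
  (-0.2753+0.0918i)·(-0.0164-0.1182i)  (+0.1367+0.4734i)·(-0.1927-0.2725i)  (+0.4032-0.0989i)·(-0.3459-0.1791i)  (-0.0071-0.0353i)·(+0.0480+0.0000i)  (+0.3688-0.0593i)·(+0.3459-0.1791i)  (-0.0600-0.5023i)·(-0.1927+0.2725i)  (-0.3214+0.0252i)·(+0.0164-0.1182i)
Y_3^2(R⁻¹ n̂) = +0.223648-0.104800i

Re=0.2236 Im=-0.1048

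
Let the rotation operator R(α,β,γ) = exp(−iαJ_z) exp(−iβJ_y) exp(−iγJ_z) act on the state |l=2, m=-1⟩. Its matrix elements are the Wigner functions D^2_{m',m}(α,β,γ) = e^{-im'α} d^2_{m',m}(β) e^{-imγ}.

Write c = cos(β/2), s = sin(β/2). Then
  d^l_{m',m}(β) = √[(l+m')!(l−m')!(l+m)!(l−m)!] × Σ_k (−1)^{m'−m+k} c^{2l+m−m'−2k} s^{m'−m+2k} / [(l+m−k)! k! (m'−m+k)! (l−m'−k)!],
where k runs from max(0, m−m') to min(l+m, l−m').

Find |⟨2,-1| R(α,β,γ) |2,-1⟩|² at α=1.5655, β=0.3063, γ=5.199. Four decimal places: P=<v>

Split into d^2_{-1,-1}(β=0.3063) × two z-phases.
Half-angle: c=0.988295, s=0.152552. N=√(1·6·1·6)=6.000000
k: max(0,(-1)−(-1))=0 … min(2+(-1),2−(-1))=1
  k=0: (−1)^0·6.0000/(6)·0.9883^4·0.1526^0 = +0.953997
  k=1: (−1)^1·6.0000/(2)·0.9883^2·0.1526^2 = -0.068192
d^2_{-1,-1}(0.3063) = +0.953997 -0.068192 = +0.885806
|D^2_{-1,-1}|² = |d^2_{-1,-1}(β)|² = (+0.885806)² = 0.784652 (the z-rotation phases have unit modulus)

P=0.7847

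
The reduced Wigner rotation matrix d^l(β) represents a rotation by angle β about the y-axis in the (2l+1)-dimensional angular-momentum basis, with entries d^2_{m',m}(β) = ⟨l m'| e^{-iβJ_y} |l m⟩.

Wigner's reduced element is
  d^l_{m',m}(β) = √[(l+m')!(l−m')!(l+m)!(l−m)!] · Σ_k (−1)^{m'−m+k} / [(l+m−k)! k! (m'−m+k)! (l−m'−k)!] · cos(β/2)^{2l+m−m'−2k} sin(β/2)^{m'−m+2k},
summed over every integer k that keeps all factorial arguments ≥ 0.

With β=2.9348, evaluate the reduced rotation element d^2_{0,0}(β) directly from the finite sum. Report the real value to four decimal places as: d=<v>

d=0.9368

d^2_{0,0}(β=2.9348) via Wigner's sum:
Half-angle: c=0.103212, s=0.994659. N=√(2·2·2·2)=4.000000
k: max(0,(0)−(0))=0 … min(2+(0),2−(0))=2
  k=0: (−1)^0·4.0000/(4)·0.1032^4·0.9947^0 = +0.000113
  k=1: (−1)^1·4.0000/(1)·0.1032^2·0.9947^2 = -0.042157
  k=2: (−1)^2·4.0000/(4)·0.1032^0·0.9947^4 = +0.978808
d^2_{0,0}(2.9348) = +0.000113 -0.042157 +0.978808 = +0.936764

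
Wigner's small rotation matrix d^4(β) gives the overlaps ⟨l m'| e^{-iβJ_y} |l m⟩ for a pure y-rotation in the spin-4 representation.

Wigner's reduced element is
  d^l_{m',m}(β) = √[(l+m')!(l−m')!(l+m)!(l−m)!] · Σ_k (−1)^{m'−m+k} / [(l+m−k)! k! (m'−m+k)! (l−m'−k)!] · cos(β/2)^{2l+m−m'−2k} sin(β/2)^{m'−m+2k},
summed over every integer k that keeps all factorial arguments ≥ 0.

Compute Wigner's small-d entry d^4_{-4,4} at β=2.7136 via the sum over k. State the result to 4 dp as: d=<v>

d^4_{-4,4}(β=2.7136) via Wigner's sum:
Half-angle: c=0.212367, s=0.977190. N=√(1·40320·40320·1)=40320.000000
k: max(0,(4)−(-4))=8 … min(4+(4),4−(-4))=8
  k=8: (−1)^0·40320.0000/(40320)·0.2124^0·0.9772^8 = +0.831443
d^4_{-4,4}(2.7136) = +0.831443

d=0.8314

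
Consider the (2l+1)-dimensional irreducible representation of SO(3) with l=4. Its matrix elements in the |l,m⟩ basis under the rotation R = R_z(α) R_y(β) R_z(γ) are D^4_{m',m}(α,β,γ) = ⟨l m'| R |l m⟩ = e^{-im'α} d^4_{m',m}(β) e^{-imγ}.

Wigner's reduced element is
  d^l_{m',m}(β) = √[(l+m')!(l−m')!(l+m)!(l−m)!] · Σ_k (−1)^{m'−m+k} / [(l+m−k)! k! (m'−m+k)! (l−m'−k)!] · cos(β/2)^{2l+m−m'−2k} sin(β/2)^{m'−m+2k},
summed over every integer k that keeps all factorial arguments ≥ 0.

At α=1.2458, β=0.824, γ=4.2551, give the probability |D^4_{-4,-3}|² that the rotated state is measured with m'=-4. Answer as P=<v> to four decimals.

P=0.3774

Split into d^4_{-4,-3}(β=0.824) × two z-phases.
With c≡cos(β/2)=0.916322 and s≡sin(β/2)=0.400443, N=[1·40320·1·5040]^{1/2}=14255.272709
k: max(0,(-3)−(-4))=1 … min(4+(-3),4−(-4))=1
  k=1: (−1)^0·14255.2727/(5040)·0.9163^7·0.4004^1 = +0.614358
d^4_{-4,-3}(0.824) = +0.614358
|D^4_{-4,-3}|² = |d^4_{-4,-3}(β)|² = (+0.614358)² = 0.377436 (the z-rotation phases have unit modulus)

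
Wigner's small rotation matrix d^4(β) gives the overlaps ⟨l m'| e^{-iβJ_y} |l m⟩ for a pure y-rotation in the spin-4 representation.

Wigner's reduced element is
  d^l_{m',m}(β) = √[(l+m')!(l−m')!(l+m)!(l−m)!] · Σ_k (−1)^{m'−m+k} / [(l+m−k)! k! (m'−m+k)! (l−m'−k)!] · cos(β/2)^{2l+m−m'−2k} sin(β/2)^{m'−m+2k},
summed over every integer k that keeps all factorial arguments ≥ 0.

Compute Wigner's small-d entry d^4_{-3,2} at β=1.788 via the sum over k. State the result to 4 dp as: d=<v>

d^4_{-3,2}(β=1.788) via Wigner's sum:
With c≡cos(β/2)=0.626299 and s≡sin(β/2)=0.779583, N=[1·5040·720·2]^{1/2}=2693.993318
k: max(0,(2)−(-3))=5 … min(4+(2),4−(-3))=6
  k=5: (−1)^0·2693.9933/(240)·0.6263^3·0.7796^5 = +0.794040
  k=6: (−1)^1·2693.9933/(720)·0.6263^1·0.7796^7 = -0.410093
d^4_{-3,2}(1.788) = +0.794040 -0.410093 = +0.383946

d=0.3839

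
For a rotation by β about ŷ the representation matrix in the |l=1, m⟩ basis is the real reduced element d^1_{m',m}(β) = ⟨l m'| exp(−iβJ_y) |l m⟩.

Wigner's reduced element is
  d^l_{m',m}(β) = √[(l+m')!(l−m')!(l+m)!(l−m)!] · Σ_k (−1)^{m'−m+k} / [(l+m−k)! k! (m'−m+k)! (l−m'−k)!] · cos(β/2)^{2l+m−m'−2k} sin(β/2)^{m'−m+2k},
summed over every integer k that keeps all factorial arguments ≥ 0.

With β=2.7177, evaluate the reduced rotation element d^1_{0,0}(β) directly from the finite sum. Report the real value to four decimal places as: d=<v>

d^1_{0,0}(β=2.7177) via Wigner's sum:
c=cos(2.7177/2)=0.210363, s=sin(2.7177/2)=0.977623; N=√[1·1·1·1]=1.000000
The bounds max(0,m−m')=0 and min(l+m,l−m')=1 give 2 terms
  k=0: (−1)^0·1.0000/(1)·0.2104^2·0.9776^0 = +0.044253
  k=1: (−1)^1·1.0000/(1)·0.2104^0·0.9776^2 = -0.955747
d^1_{0,0}(2.7177) = +0.044253 -0.955747 = -0.911495

d=-0.9115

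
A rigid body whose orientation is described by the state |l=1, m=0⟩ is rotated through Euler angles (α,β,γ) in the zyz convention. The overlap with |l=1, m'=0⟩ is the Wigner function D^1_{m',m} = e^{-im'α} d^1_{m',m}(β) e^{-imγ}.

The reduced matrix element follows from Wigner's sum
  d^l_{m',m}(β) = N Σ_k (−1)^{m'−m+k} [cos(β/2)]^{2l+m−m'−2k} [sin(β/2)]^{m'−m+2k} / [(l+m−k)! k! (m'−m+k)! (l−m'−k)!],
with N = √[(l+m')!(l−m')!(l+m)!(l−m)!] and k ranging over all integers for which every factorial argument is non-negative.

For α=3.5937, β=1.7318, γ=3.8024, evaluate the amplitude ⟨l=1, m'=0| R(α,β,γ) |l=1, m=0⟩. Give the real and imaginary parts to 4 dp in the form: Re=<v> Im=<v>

Re=-0.1603 Im=0.0000

First d^1_{0,0}(β=1.7318), then the phase factors e^{-i(0)α} and e^{-i(0)γ}:
Half-angle: c=0.647955, s=0.761679. N=√(1·1·1·1)=1.000000
k∈{0,1} keeps every argument non-negative
  k=0: (−1)^0·1.0000/(1)·0.6480^2·0.7617^0 = +0.419846
  k=1: (−1)^1·1.0000/(1)·0.6480^0·0.7617^2 = -0.580154
d^1_{0,0}(1.7318) = +0.419846 -0.580154 = -0.160309
D = (+1.000000+0.000000i)·(-0.160309)·(+1.000000+0.000000i) = -0.160309+0.000000i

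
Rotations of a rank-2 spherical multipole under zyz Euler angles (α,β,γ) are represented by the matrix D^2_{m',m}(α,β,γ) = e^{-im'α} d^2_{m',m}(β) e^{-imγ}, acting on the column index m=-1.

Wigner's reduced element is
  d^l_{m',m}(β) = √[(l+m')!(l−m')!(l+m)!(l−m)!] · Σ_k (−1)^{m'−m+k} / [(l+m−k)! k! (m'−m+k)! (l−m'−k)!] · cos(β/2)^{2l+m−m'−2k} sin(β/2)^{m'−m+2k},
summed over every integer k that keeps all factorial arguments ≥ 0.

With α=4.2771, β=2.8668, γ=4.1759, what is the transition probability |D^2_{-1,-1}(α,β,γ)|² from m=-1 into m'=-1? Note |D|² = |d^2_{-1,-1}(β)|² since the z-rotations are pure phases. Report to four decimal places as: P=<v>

D^2_{-1,-1}(4.2771,2.8668,4.1759) = e^{-i·-1·4.2771}·d^2_{-1,-1}(2.8668)·e^{-i·-1·4.1759}. Compute d first:
c=cos(2.8668/2)=0.136964, s=sin(2.8668/2)=0.990576; N=√[1·6·1·6]=6.000000
k: max(0,(-1)−(-1))=0 … min(2+(-1),2−(-1))=1
  k=0: (−1)^0·6.0000/(6)·0.1370^4·0.9906^0 = +0.000352
  k=1: (−1)^1·6.0000/(2)·0.1370^2·0.9906^2 = -0.055222
d^2_{-1,-1}(2.8668) = +0.000352 -0.055222 = -0.054870
|D^2_{-1,-1}|² = |d^2_{-1,-1}(β)|² = (-0.054870)² = 0.003011 (the z-rotation phases have unit modulus)

P=0.0030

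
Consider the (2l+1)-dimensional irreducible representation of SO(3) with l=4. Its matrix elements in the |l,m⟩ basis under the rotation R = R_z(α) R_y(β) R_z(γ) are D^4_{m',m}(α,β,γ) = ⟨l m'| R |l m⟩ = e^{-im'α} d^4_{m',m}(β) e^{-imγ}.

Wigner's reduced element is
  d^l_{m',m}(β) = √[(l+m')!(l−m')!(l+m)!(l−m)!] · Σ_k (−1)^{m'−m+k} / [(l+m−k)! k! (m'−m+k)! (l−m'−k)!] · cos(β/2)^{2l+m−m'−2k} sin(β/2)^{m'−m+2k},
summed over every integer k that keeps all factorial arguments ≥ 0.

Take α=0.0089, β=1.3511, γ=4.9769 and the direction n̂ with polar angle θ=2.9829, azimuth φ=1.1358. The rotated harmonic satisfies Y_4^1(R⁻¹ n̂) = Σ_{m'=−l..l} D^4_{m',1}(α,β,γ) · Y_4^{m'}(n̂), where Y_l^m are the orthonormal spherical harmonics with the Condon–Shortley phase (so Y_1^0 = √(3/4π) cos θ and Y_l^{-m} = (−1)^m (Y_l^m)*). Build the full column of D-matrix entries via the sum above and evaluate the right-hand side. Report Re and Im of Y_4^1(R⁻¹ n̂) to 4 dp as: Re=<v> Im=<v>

Re=-0.0237 Im=-0.1968

Need the full column D^4_{m',1} for m'=−4..4 at α=0.0089, β=1.3511, γ=4.9769.
cos(β/2)=0.780363, sin(β/2)=0.625327
d^4_{-4,1}: single k=5 term ⇒ +0.340031;  D = +0.077159+0.331161i
d^4_{-3,1}: k∈[4..5] ⇒ +0.750125 -0.289005 = +0.461120;  D = +0.108629+0.448142i
d^4_{-2,1}: k∈[3..5] ⇒ +1.000736 -0.963898 +0.123789 = +0.160627;  D = +0.039228+0.155763i
d^4_{-1,1}: k∈[2..5] ⇒ +0.883068 -1.701124 +0.546168 -0.023381 = -0.295268;  D = -0.074655-0.285674i
d^4_{0,1}: k∈[1..4] ⇒ +0.492832 -1.898763 +1.219245 -0.130485 = -0.317170;  D = -0.082920-0.306139i
d^4_{1,1}: k∈[0..3] ⇒ +0.137523 -1.324602 +1.701124 -0.364112 = +0.149932;  D = +0.040484+0.144363i
d^4_{2,1}: k∈[0..2] ⇒ -0.467542 +1.501104 -0.642599 = +0.390963;  D = +0.108913+0.375487i
d^4_{3,1}: k∈[0..1] ⇒ +0.700914 -0.750125 = -0.049211;  D = -0.014129-0.047139i
d^4_{4,1}: single k=0 term ⇒ -0.529540;  D = -0.156546-0.505871i
Y_4^{m'}(θ=2.9829,φ=1.1358) and Σ D·Y over m':
  (+0.0772+0.3312i)·(-0.0000+0.0003i)  (+0.1086+0.4481i)·(+0.0047-0.0013i)  (+0.0392+0.1558i)·(-0.0314-0.0372i)  (-0.0747-0.2857i)·(-0.1190+0.2561i)  (-0.0829-0.3061i)·(+0.7429+0.0000i)  (+0.0405+0.1444i)·(+0.1190+0.2561i)  (+0.1089+0.3755i)·(-0.0314+0.0372i)  (-0.0141-0.0471i)·(-0.0047-0.0013i)  (-0.1565-0.5059i)·(-0.0000-0.0003i)
Y_4^1(R⁻¹ n̂) = -0.023668-0.196812i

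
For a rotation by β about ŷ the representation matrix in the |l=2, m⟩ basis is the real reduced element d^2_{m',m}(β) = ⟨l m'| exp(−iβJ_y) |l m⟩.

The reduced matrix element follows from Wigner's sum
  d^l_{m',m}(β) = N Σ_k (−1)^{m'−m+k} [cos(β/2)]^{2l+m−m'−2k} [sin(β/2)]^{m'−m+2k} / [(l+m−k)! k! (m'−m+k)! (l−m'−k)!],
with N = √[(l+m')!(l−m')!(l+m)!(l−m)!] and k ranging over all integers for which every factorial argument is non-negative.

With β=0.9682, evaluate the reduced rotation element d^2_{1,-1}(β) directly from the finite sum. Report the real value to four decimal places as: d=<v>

d=0.4621

d^2_{1,-1}(β=0.9682) via Wigner's sum:
With c≡cos(β/2)=0.885094 and s≡sin(β/2)=0.465412, N=[6·1·1·6]^{1/2}=6.000000
k: max(0,(-1)−(1))=0 … min(2+(-1),2−(1))=1
  k=0: (−1)^2·6.0000/(2)·0.8851^2·0.4654^2 = +0.509067
  k=1: (−1)^3·6.0000/(6)·0.8851^0·0.4654^4 = -0.046919
d^2_{1,-1}(0.9682) = +0.509067 -0.046919 = +0.462148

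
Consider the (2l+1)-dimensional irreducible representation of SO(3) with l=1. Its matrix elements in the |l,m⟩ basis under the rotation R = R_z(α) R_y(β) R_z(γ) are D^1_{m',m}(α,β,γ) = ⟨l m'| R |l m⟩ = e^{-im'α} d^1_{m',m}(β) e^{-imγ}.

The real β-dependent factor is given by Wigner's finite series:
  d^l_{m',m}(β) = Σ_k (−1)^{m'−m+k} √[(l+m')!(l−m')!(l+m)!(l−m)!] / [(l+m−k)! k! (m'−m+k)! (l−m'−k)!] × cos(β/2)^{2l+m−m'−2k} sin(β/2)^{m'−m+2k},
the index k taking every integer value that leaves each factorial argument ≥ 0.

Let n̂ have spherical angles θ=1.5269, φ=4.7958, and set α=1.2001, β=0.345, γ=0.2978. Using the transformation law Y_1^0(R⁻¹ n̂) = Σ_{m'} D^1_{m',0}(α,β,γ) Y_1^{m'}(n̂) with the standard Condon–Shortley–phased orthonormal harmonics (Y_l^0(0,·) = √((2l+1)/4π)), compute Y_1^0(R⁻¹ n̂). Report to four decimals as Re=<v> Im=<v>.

Need the full column D^1_{m',0} for m'=−1..1 at α=1.2001, β=0.345, γ=0.2978.
cos(β/2)=0.985159, sin(β/2)=0.171646
d^1_{-1,0}: single k=1 term ⇒ +0.239141;  D = +0.086632+0.222898i
d^1_{0,0}: k∈[0..1] ⇒ +0.970538 -0.029462 = +0.941075;  D = +0.941075+0.000000i
d^1_{1,0}: single k=0 term ⇒ -0.239141;  D = -0.086632+0.222898i
Y_1^{m'}(θ=1.5269,φ=4.7958) and Σ D·Y over m':
  (+0.0866+0.2229i)·(+0.0288+0.3440i)  (+0.9411+0.0000i)·(+0.0214+0.0000i)  (-0.0866+0.2229i)·(-0.0288+0.3440i)
Y_1^0(R⁻¹ n̂) = -0.128176+0.000000i

Re=-0.1282 Im=0.0000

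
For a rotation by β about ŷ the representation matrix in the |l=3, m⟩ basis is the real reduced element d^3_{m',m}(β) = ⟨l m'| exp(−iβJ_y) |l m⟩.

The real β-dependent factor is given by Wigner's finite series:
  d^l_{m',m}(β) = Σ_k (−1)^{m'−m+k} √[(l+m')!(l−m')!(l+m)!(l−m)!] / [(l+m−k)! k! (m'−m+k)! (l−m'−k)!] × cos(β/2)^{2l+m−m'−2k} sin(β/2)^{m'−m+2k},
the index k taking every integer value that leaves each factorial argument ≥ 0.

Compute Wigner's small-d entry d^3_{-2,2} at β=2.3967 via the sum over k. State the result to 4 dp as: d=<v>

d^3_{-2,2}(β=2.3967) via Wigner's sum:
Half-angle: c=0.363895, s=0.931440. N=√(1·120·120·1)=120.000000
k: max(0,(2)−(-2))=4 … min(3+(2),3−(-2))=5
  k=4: (−1)^0·120.0000/(24)·0.3639^2·0.9314^4 = +0.498359
  k=5: (−1)^1·120.0000/(120)·0.3639^0·0.9314^6 = -0.653024
d^3_{-2,2}(2.3967) = +0.498359 -0.653024 = -0.154665

d=-0.1547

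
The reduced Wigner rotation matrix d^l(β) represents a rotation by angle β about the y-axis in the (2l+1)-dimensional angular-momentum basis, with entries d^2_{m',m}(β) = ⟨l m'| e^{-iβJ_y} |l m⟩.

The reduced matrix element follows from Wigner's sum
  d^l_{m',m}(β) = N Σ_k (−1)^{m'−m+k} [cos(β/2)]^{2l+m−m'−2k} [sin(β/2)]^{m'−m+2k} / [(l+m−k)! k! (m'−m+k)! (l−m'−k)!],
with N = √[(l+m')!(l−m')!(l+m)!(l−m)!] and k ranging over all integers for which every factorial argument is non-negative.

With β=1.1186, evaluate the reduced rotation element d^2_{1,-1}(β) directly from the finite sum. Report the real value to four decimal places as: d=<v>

d^2_{1,-1}(β=1.1186) via Wigner's sum:
With c≡cos(β/2)=0.847627 and s≡sin(β/2)=0.530593, N=[6·1·1·6]^{1/2}=6.000000
Admissible k: 0..1 (factorial args all ≥0)
  k=0: (−1)^2·6.0000/(2)·0.8476^2·0.5306^2 = +0.606811
  k=1: (−1)^3·6.0000/(6)·0.8476^0·0.5306^4 = -0.079259
d^2_{1,-1}(1.1186) = +0.606811 -0.079259 = +0.527553

d=0.5276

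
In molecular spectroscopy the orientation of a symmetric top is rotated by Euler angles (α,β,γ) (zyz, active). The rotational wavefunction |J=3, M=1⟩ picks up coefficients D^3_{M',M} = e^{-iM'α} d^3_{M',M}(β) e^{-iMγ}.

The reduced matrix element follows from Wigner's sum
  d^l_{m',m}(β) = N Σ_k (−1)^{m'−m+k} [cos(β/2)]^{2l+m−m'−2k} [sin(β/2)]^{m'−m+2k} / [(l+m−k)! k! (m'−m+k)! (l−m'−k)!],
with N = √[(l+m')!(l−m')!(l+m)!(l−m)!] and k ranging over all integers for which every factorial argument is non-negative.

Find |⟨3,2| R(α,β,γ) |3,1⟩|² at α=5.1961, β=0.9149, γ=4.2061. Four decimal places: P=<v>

Split into d^3_{2,1}(β=0.9149) × two z-phases.
With c≡cos(β/2)=0.897182 and s≡sin(β/2)=0.441662, N=[120·1·24·2]^{1/2}=75.894664
Admissible k: 0..1 (factorial args all ≥0)
  k=0: (−1)^1·75.8947/(24)·0.8972^5·0.4417^1 = -0.811880
  k=1: (−1)^2·75.8947/(12)·0.8972^3·0.4417^3 = +0.393496
d^3_{2,1}(0.9149) = -0.811880 +0.393496 = -0.418384
|D^3_{2,1}|² = |d^3_{2,1}(β)|² = (-0.418384)² = 0.175045 (the z-rotation phases have unit modulus)

P=0.1750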